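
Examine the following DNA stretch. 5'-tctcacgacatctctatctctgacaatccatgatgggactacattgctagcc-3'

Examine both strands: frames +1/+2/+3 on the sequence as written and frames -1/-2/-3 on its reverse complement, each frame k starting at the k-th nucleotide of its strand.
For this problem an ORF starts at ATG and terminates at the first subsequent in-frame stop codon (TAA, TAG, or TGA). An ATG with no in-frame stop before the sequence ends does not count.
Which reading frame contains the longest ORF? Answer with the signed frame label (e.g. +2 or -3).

+3

Reverse complement (5'→3'): GGCTAGCAATGTAGTCCCATCATGGATTGTCAGAGATAGAGATGTCGTGAGA
Frame +1: TCT CAC GAC ATC TCT ATC TCT GAC AAT CCA TGA TGG GAC TAC ATT GCT AGC — no ATG→stop ORF.
Frame +2: CTC ACG ACA TCT CTA TCT CTG ACA ATC CAT GAT GGG ACT ACA TTG CTA GCC — no ATG→stop ORF.
Frame +3: TCA CGA CAT CTC TAT CTC TGA CAA TCC ATG ATG GGA CTA CAT TGC TAG — ATG at 30, stop TAG at 48 → 21 nt; ATG at 33, stop TAG at 48 → 18 nt.
Frame -1: GGC TAG CAA TGT AGT CCC ATC ATG GAT TGT CAG AGA TAG AGA TGT CGT GAG — ATG at 22, stop TAG at 37 → 18 nt.
Frame -2: GCT AGC AAT GTA GTC CCA TCA TGG ATT GTC AGA GAT AGA GAT GTC GTG AGA — no ATG→stop ORF.
Frame -3: CTA GCA ATG TAG TCC CAT CAT GGA TTG TCA GAG ATA GAG ATG TCG TGA — ATG at 9, stop TAG at 12 → 6 nt; ATG at 42, stop TGA at 48 → 9 nt.
Longest ORF is 21 nt in frame +3 (positions 30–50).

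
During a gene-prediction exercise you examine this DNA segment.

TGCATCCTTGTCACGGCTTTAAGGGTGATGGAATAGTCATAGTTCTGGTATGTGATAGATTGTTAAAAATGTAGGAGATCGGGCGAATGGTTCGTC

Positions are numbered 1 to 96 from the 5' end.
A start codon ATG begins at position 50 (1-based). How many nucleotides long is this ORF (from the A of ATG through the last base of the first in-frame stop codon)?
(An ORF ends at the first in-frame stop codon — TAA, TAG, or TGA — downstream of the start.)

Codons from position 50: ATG (50–52), TGA (53–55).
TGA is the first in-frame stop; ORF spans 50–55, 6 nucleotides.

6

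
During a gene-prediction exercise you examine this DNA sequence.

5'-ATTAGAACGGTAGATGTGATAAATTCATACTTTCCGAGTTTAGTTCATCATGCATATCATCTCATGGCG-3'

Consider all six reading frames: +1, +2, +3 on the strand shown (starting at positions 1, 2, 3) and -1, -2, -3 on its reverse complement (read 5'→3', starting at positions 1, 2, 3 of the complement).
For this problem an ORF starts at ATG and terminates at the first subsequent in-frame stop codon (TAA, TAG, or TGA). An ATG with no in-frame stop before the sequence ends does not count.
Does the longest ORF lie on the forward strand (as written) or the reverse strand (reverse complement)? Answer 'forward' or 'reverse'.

Reverse complement (5'→3'): CGCCATGAGATGATATGCATGATGAACTAAACTCGGAAAGTATGAATTTATCACATCTACCGTTCTAAT
Frame +1: ATT AGA ACG GTA GAT GTG ATA AAT TCA TAC TTT CCG AGT TTA GTT CAT CAT GCA TAT CAT CTC ATG GCG — no ATG→stop ORF.
Frame +2: TTA GAA CGG TAG ATG TGA TAA ATT CAT ACT TTC CGA GTT TAG TTC ATC ATG CAT ATC ATC TCA TGG — ATG at 14, stop TGA at 17 → 6 nt.
Frame +3: TAG AAC GGT AGA TGT GAT AAA TTC ATA CTT TCC GAG TTT AGT TCA TCA TGC ATA TCA TCT CAT GGC — no ATG→stop ORF.
Frame -1: CGC CAT GAG ATG ATA TGC ATG ATG AAC TAA ACT CGG AAA GTA TGA ATT TAT CAC ATC TAC CGT TCT AAT — ATG at 10, stop TAA at 28 → 21 nt; ATG at 19, stop TAA at 28 → 12 nt; ATG at 22, stop TAA at 28 → 9 nt.
Frame -2: GCC ATG AGA TGA TAT GCA TGA TGA ACT AAA CTC GGA AAG TAT GAA TTT ATC ACA TCT ACC GTT CTA — ATG at 5, stop TGA at 11 → 9 nt.
Frame -3: CCA TGA GAT GAT ATG CAT GAT GAA CTA AAC TCG GAA AGT ATG AAT TTA TCA CAT CTA CCG TTC TAA — ATG at 15, stop TAA at 66 → 54 nt; ATG at 42, stop TAA at 66 → 27 nt.
Forward-strand max 6 nt; reverse-strand max 54 nt. The reverse strand has the longer ORF.

reverse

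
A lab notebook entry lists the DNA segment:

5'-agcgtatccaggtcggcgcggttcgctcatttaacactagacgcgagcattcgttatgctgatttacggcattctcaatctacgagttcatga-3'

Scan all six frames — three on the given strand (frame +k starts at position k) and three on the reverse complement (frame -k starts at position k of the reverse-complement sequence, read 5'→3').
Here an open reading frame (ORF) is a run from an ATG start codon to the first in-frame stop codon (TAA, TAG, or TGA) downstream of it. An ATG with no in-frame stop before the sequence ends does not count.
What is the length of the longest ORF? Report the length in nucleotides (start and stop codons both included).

Reverse complement (5'→3'): TCATGAACTCGTAGATTGAGAATGCCGTAAATCAGCATAACGAATGCTCGCGTCTAGTGTTAAATGAGCGAACCGCGCCGACCTGGATACGCT
Frame +1: AGC GTA TCC AGG TCG GCG CGG TTC GCT CAT TTA ACA CTA GAC GCG AGC ATT CGT TAT GCT GAT TTA CGG CAT TCT CAA TCT ACG AGT TCA TGA — no ATG→stop ORF.
Frame +2: GCG TAT CCA GGT CGG CGC GGT TCG CTC ATT TAA CAC TAG ACG CGA GCA TTC GTT ATG CTG ATT TAC GGC ATT CTC AAT CTA CGA GTT CAT — no ATG→stop ORF.
Frame +3: CGT ATC CAG GTC GGC GCG GTT CGC TCA TTT AAC ACT AGA CGC GAG CAT TCG TTA TGC TGA TTT ACG GCA TTC TCA ATC TAC GAG TTC ATG — no ATG→stop ORF.
Frame -1: TCA TGA ACT CGT AGA TTG AGA ATG CCG TAA ATC AGC ATA ACG AAT GCT CGC GTC TAG TGT TAA ATG AGC GAA CCG CGC CGA CCT GGA TAC GCT — ATG at 22, stop TAA at 28 → 9 nt.
Frame -2: CAT GAA CTC GTA GAT TGA GAA TGC CGT AAA TCA GCA TAA CGA ATG CTC GCG TCT AGT GTT AAA TGA GCG AAC CGC GCC GAC CTG GAT ACG — ATG at 44, stop TGA at 65 → 24 nt.
Frame -3: ATG AAC TCG TAG ATT GAG AAT GCC GTA AAT CAG CAT AAC GAA TGC TCG CGT CTA GTG TTA AAT GAG CGA ACC GCG CCG ACC TGG ATA CGC — ATG at 3, stop TAG at 12 → 12 nt.
Longest: frame -2, positions 44–67, 24 nt = 8 codons = 7 aa. → 24 nucleotides.

24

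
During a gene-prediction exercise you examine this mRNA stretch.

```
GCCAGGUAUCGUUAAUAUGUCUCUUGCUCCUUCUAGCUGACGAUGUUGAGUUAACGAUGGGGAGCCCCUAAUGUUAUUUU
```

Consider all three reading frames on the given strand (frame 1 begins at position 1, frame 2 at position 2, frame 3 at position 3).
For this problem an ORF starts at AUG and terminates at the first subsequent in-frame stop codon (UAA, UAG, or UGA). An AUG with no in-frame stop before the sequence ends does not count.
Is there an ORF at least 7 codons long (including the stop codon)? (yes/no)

yes

Frame 1: GCC AGG UAU CGU UAA UAU GUC UCU UGC UCC UUC UAG CUG ACG AUG UUG AGU UAA CGA UGG GGA GCC CCU AAU GUU AUU — AUG at 43, stop UAA at 52 → 12 nt.
Frame 2: CCA GGU AUC GUU AAU AUG UCU CUU GCU CCU UCU AGC UGA CGA UGU UGA GUU AAC GAU GGG GAG CCC CUA AUG UUA UUU — AUG at 17, stop UGA at 38 → 24 nt.
Frame 3: CAG GUA UCG UUA AUA UGU CUC UUG CUC CUU CUA GCU GAC GAU GUU GAG UUA ACG AUG GGG AGC CCC UAA UGU UAU UUU — AUG at 57, stop UAA at 69 → 15 nt.
Frame 2 has an ORF of 8 codons (positions 17–40) ≥ 7, so yes.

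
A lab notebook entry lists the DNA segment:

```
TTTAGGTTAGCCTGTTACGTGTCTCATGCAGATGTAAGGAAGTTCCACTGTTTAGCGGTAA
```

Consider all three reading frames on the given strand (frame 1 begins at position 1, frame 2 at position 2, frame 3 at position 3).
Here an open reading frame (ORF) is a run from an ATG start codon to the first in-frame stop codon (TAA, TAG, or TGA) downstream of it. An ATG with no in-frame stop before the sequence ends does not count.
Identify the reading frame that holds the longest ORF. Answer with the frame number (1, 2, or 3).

Frame 1: TTT AGG TTA GCC TGT TAC GTG TCT CAT GCA GAT GTA AGG AAG TTC CAC TGT TTA GCG GTA — no ATG→stop ORF.
Frame 2: TTA GGT TAG CCT GTT ACG TGT CTC ATG CAG ATG TAA GGA AGT TCC ACT GTT TAG CGG TAA — ATG at 26, stop TAA at 35 → 12 nt; ATG at 32, stop TAA at 35 → 6 nt.
Frame 3: TAG GTT AGC CTG TTA CGT GTC TCA TGC AGA TGT AAG GAA GTT CCA CTG TTT AGC GGT — no ATG→stop ORF.
Longest ORF is 12 nt in frame 2 (positions 26–37).

2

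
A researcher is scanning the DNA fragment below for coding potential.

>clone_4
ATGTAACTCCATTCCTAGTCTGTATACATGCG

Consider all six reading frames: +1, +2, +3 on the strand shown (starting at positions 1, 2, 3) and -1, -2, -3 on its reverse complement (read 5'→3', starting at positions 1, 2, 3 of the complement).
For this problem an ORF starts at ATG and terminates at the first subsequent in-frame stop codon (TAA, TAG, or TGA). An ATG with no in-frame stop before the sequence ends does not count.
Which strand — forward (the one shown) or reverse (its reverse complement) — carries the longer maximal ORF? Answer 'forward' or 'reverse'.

reverse

Reverse complement (5'→3'): CGCATGTATACAGACTAGGAATGGAGTTACAT
Frame +1: ATG TAA CTC CAT TCC TAG TCT GTA TAC ATG — ATG at 1, stop TAA at 4 → 6 nt.
Frame +2: TGT AAC TCC ATT CCT AGT CTG TAT ACA TGC — no ATG→stop ORF.
Frame +3: GTA ACT CCA TTC CTA GTC TGT ATA CAT GCG — no ATG→stop ORF.
Frame -1: CGC ATG TAT ACA GAC TAG GAA TGG AGT TAC — ATG at 4, stop TAG at 16 → 15 nt.
Frame -2: GCA TGT ATA CAG ACT AGG AAT GGA GTT ACA — no ATG→stop ORF.
Frame -3: CAT GTA TAC AGA CTA GGA ATG GAG TTA CAT — no ATG→stop ORF.
Forward-strand max 6 nt; reverse-strand max 15 nt. The reverse strand has the longer ORF.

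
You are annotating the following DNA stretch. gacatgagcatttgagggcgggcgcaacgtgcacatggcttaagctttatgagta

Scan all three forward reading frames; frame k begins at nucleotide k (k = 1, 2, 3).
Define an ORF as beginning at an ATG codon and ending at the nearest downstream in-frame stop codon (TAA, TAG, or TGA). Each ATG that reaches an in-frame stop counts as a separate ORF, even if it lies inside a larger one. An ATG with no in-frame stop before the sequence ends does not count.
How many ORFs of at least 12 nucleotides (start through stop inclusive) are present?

1

Frame 1: GAC ATG AGC ATT TGA GGG CGG GCG CAA CGT GCA CAT GGC TTA AGC TTT ATG AGT — ATG at 4, stop TGA at 13 → 12 nt.
Frame 2: ACA TGA GCA TTT GAG GGC GGG CGC AAC GTG CAC ATG GCT TAA GCT TTA TGA GTA — ATG at 35, stop TAA at 41 → 9 nt.
Frame 3: CAT GAG CAT TTG AGG GCG GGC GCA ACG TGC ACA TGG CTT AAG CTT TAT GAG — no ATG→stop ORF.
ORFs ≥ 12 nucleotides: frame 1 4–15 (12 nucleotides). Count = 1.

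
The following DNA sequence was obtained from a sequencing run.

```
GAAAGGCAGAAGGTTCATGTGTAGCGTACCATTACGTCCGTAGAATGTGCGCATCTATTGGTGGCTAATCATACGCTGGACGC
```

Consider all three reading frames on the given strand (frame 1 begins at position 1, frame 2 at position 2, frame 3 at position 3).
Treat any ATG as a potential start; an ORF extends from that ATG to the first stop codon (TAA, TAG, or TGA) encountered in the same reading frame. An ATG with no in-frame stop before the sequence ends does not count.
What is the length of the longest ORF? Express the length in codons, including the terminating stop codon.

9

Frame 1: GAA AGG CAG AAG GTT CAT GTG TAG CGT ACC ATT ACG TCC GTA GAA TGT GCG CAT CTA TTG GTG GCT AAT CAT ACG CTG GAC — no ATG→stop ORF.
Frame 2: AAA GGC AGA AGG TTC ATG TGT AGC GTA CCA TTA CGT CCG TAG AAT GTG CGC ATC TAT TGG TGG CTA ATC ATA CGC TGG ACG — ATG at 17, stop TAG at 41 → 27 nt.
Frame 3: AAG GCA GAA GGT TCA TGT GTA GCG TAC CAT TAC GTC CGT AGA ATG TGC GCA TCT ATT GGT GGC TAA TCA TAC GCT GGA CGC — ATG at 45, stop TAA at 66 → 24 nt.
Longest: frame 2, positions 17–43, 27 nt = 9 codons = 8 aa. → 9 codons.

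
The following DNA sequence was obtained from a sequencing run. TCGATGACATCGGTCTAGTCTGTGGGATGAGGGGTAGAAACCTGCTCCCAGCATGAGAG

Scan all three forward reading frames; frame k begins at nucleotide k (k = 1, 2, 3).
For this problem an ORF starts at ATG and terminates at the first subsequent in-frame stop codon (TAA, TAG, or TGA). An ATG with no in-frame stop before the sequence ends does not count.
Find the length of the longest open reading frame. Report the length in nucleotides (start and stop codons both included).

Frame 1: TCG ATG ACA TCG GTC TAG TCT GTG GGA TGA GGG GTA GAA ACC TGC TCC CAG CAT GAG — ATG at 4, stop TAG at 16 → 15 nt.
Frame 2: CGA TGA CAT CGG TCT AGT CTG TGG GAT GAG GGG TAG AAA CCT GCT CCC AGC ATG AGA — no ATG→stop ORF.
Frame 3: GAT GAC ATC GGT CTA GTC TGT GGG ATG AGG GGT AGA AAC CTG CTC CCA GCA TGA GAG — ATG at 27, stop TGA at 54 → 30 nt.
Longest: frame 3, positions 27–56, 30 nt = 10 codons = 9 aa. → 30 nucleotides.

30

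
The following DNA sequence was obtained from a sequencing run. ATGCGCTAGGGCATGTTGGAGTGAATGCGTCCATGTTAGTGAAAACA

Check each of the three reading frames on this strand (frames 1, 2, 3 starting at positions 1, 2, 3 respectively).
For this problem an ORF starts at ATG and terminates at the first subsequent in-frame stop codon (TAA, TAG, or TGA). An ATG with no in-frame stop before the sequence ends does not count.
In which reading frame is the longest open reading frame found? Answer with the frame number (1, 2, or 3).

Frame 1: ATG CGC TAG GGC ATG TTG GAG TGA ATG CGT CCA TGT TAG TGA AAA — ATG at 1, stop TAG at 7 → 9 nt; ATG at 13, stop TGA at 22 → 12 nt; ATG at 25, stop TAG at 37 → 15 nt.
Frame 2: TGC GCT AGG GCA TGT TGG AGT GAA TGC GTC CAT GTT AGT GAA AAC — no ATG→stop ORF.
Frame 3: GCG CTA GGG CAT GTT GGA GTG AAT GCG TCC ATG TTA GTG AAA ACA — no ATG→stop ORF.
Longest ORF is 15 nt in frame 1 (positions 25–39).

1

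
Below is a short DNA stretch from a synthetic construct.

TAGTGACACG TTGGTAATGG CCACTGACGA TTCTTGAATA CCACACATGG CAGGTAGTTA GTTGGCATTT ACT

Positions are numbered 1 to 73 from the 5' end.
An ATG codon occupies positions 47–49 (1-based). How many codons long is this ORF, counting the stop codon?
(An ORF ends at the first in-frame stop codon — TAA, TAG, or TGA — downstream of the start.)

5

Codons from position 47: ATG (47–49), GCA (50–52), GGT (53–55), AGT (56–58), TAG (59–61).
TAG is the first in-frame stop; that's 5 codons including the stop.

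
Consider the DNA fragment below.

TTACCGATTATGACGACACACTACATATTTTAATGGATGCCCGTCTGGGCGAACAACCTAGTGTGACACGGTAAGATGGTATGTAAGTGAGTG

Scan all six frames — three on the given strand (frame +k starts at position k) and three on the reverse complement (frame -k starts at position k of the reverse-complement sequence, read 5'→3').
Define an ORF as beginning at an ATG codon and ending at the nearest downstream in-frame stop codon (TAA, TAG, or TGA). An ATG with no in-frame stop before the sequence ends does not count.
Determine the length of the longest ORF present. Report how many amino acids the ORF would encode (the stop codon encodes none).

13

Reverse complement (5'→3'): CACTCACTTACATACCATCTTACCGTGTCACACTAGGTTGTTCGCCCAGACGGGCATCCATTAAAATATGTAGTGTGTCGTCATAATCGGTAA
Frame +1: TTA CCG ATT ATG ACG ACA CAC TAC ATA TTT TAA TGG ATG CCC GTC TGG GCG AAC AAC CTA GTG TGA CAC GGT AAG ATG GTA TGT AAG TGA GTG — ATG at 10, stop TAA at 31 → 24 nt; ATG at 37, stop TGA at 64 → 30 nt; ATG at 76, stop TGA at 88 → 15 nt.
Frame +2: TAC CGA TTA TGA CGA CAC ACT ACA TAT TTT AAT GGA TGC CCG TCT GGG CGA ACA ACC TAG TGT GAC ACG GTA AGA TGG TAT GTA AGT GAG — no ATG→stop ORF.
Frame +3: ACC GAT TAT GAC GAC ACA CTA CAT ATT TTA ATG GAT GCC CGT CTG GGC GAA CAA CCT AGT GTG ACA CGG TAA GAT GGT ATG TAA GTG AGT — ATG at 33, stop TAA at 72 → 42 nt; ATG at 81, stop TAA at 84 → 6 nt.
Frame -1: CAC TCA CTT ACA TAC CAT CTT ACC GTG TCA CAC TAG GTT GTT CGC CCA GAC GGG CAT CCA TTA AAA TAT GTA GTG TGT CGT CAT AAT CGG TAA — no ATG→stop ORF.
Frame -2: ACT CAC TTA CAT ACC ATC TTA CCG TGT CAC ACT AGG TTG TTC GCC CAG ACG GGC ATC CAT TAA AAT ATG TAG TGT GTC GTC ATA ATC GGT — ATG at 68, stop TAG at 71 → 6 nt.
Frame -3: CTC ACT TAC ATA CCA TCT TAC CGT GTC ACA CTA GGT TGT TCG CCC AGA CGG GCA TCC ATT AAA ATA TGT AGT GTG TCG TCA TAA TCG GTA — no ATG→stop ORF.
Longest: frame +3, positions 33–74, 42 nt = 14 codons = 13 aa. → 13 amino acids.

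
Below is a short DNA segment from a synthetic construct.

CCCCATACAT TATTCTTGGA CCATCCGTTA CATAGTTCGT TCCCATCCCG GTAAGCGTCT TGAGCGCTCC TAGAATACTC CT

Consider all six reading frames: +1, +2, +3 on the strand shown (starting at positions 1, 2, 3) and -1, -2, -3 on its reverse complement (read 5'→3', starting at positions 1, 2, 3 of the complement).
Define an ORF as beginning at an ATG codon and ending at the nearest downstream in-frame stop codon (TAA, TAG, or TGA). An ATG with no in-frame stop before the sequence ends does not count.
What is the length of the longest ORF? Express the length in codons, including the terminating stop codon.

5

Reverse complement (5'→3'): AGGAGTATTCTAGGAGCGCTCAAGACGCTTACCGGGATGGGAACGAACTATGTAACGGATGGTCCAAGAATAATGTATGGGG
Frame +1: CCC CAT ACA TTA TTC TTG GAC CAT CCG TTA CAT AGT TCG TTC CCA TCC CGG TAA GCG TCT TGA GCG CTC CTA GAA TAC TCC — no ATG→stop ORF.
Frame +2: CCC ATA CAT TAT TCT TGG ACC ATC CGT TAC ATA GTT CGT TCC CAT CCC GGT AAG CGT CTT GAG CGC TCC TAG AAT ACT CCT — no ATG→stop ORF.
Frame +3: CCA TAC ATT ATT CTT GGA CCA TCC GTT ACA TAG TTC GTT CCC ATC CCG GTA AGC GTC TTG AGC GCT CCT AGA ATA CTC — no ATG→stop ORF.
Frame -1: AGG AGT ATT CTA GGA GCG CTC AAG ACG CTT ACC GGG ATG GGA ACG AAC TAT GTA ACG GAT GGT CCA AGA ATA ATG TAT GGG — no ATG→stop ORF.
Frame -2: GGA GTA TTC TAG GAG CGC TCA AGA CGC TTA CCG GGA TGG GAA CGA ACT ATG TAA CGG ATG GTC CAA GAA TAA TGT ATG GGG — ATG at 50, stop TAA at 53 → 6 nt; ATG at 59, stop TAA at 71 → 15 nt.
Frame -3: GAG TAT TCT AGG AGC GCT CAA GAC GCT TAC CGG GAT GGG AAC GAA CTA TGT AAC GGA TGG TCC AAG AAT AAT GTA TGG — no ATG→stop ORF.
Longest: frame -2, positions 59–73, 15 nt = 5 codons = 4 aa. → 5 codons.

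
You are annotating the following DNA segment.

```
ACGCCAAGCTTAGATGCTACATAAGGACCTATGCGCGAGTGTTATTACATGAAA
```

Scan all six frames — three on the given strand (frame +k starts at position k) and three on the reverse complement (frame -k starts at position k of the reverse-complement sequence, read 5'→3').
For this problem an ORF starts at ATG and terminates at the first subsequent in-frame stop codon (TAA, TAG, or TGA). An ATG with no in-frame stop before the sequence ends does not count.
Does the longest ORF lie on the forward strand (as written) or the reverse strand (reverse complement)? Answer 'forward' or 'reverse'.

forward

Reverse complement (5'→3'): TTTCATGTAATAACACTCGCGCATAGGTCCTTATGTAGCATCTAAGCTTGGCGT
Frame +1: ACG CCA AGC TTA GAT GCT ACA TAA GGA CCT ATG CGC GAG TGT TAT TAC ATG AAA — no ATG→stop ORF.
Frame +2: CGC CAA GCT TAG ATG CTA CAT AAG GAC CTA TGC GCG AGT GTT ATT ACA TGA — ATG at 14, stop TGA at 50 → 39 nt.
Frame +3: GCC AAG CTT AGA TGC TAC ATA AGG ACC TAT GCG CGA GTG TTA TTA CAT GAA — no ATG→stop ORF.
Frame -1: TTT CAT GTA ATA ACA CTC GCG CAT AGG TCC TTA TGT AGC ATC TAA GCT TGG CGT — no ATG→stop ORF.
Frame -2: TTC ATG TAA TAA CAC TCG CGC ATA GGT CCT TAT GTA GCA TCT AAG CTT GGC — ATG at 5, stop TAA at 8 → 6 nt.
Frame -3: TCA TGT AAT AAC ACT CGC GCA TAG GTC CTT ATG TAG CAT CTA AGC TTG GCG — ATG at 33, stop TAG at 36 → 6 nt.
Forward-strand max 39 nt; reverse-strand max 6 nt. The forward strand has the longer ORF.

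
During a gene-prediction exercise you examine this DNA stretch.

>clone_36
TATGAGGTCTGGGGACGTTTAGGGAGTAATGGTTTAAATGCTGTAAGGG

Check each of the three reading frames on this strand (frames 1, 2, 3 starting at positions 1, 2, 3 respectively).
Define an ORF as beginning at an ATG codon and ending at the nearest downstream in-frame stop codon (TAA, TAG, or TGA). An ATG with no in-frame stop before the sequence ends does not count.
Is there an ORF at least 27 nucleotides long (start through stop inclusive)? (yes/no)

Frame 1: TAT GAG GTC TGG GGA CGT TTA GGG AGT AAT GGT TTA AAT GCT GTA AGG — no ATG→stop ORF.
Frame 2: ATG AGG TCT GGG GAC GTT TAG GGA GTA ATG GTT TAA ATG CTG TAA GGG — ATG at 2, stop TAG at 20 → 21 nt; ATG at 29, stop TAA at 35 → 9 nt; ATG at 38, stop TAA at 44 → 9 nt.
Frame 3: TGA GGT CTG GGG ACG TTT AGG GAG TAA TGG TTT AAA TGC TGT AAG — no ATG→stop ORF.
Largest ORF found is 21 nucleotides < 27, so no.

no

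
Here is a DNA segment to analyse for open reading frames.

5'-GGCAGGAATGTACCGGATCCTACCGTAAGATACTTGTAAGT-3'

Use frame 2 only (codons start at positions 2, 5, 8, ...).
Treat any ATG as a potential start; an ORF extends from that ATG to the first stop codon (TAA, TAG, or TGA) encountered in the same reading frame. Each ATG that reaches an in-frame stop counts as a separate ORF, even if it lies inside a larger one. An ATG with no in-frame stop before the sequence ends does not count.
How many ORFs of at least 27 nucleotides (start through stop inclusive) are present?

0

Frame 2: GCA GGA ATG TAC CGG ATC CTA CCG TAA GAT ACT TGT AAG — ATG at 8, stop TAA at 26 → 21 nt.
No ORF reaches 27 nucleotides. Count = 0.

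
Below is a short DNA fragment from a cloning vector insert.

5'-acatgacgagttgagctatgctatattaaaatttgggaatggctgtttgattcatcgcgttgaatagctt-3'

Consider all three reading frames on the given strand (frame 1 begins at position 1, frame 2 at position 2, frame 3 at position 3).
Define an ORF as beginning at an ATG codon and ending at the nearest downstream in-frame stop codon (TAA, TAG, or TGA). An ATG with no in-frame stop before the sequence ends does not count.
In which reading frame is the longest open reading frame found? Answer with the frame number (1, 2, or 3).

Frame 1: ACA TGA CGA GTT GAG CTA TGC TAT ATT AAA ATT TGG GAA TGG CTG TTT GAT TCA TCG CGT TGA ATA GCT — no ATG→stop ORF.
Frame 2: CAT GAC GAG TTG AGC TAT GCT ATA TTA AAA TTT GGG AAT GGC TGT TTG ATT CAT CGC GTT GAA TAG CTT — no ATG→stop ORF.
Frame 3: ATG ACG AGT TGA GCT ATG CTA TAT TAA AAT TTG GGA ATG GCT GTT TGA TTC ATC GCG TTG AAT AGC — ATG at 3, stop TGA at 12 → 12 nt; ATG at 18, stop TAA at 27 → 12 nt; ATG at 39, stop TGA at 48 → 12 nt.
Longest ORF is 12 nt in frame 3 (positions 3–14).

3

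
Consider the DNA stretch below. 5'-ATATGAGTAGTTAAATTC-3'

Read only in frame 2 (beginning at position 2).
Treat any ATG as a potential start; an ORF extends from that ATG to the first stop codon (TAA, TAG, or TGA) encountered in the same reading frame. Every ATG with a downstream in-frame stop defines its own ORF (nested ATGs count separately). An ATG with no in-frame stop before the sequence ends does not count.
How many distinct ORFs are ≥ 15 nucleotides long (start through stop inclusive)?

Frame 2: TAT GAG TAG TTA AAT — no ATG→stop ORF.
No ORF reaches 15 nucleotides. Count = 0.

0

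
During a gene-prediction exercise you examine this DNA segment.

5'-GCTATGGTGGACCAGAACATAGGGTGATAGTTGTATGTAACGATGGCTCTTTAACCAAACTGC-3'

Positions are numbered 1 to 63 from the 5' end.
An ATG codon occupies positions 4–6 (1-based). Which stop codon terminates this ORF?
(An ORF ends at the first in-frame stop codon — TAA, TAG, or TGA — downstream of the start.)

TGA

Codons from position 4: ATG (4–6), GTG (7–9), GAC (10–12), CAG (13–15), AAC (16–18), ATA (19–21), GGG (22–24), TGA (25–27).
The first in-frame stop codon is TGA.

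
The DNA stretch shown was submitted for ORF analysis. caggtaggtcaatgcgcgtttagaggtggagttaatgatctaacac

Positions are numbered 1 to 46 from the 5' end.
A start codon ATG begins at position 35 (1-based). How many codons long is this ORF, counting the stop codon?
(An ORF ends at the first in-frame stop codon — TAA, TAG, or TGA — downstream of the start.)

Codons from position 35: ATG (35–37), ATC (38–40), TAA (41–43).
TAA is the first in-frame stop; that's 3 codons including the stop.

3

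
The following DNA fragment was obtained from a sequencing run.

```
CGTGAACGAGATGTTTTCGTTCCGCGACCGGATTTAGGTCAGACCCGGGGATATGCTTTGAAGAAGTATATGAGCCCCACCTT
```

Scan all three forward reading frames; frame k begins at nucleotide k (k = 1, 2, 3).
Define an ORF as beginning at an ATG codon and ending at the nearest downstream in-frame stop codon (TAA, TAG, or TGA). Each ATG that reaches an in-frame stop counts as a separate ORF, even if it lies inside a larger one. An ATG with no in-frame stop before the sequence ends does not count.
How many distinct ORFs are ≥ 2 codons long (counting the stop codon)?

2

Frame 1: CGT GAA CGA GAT GTT TTC GTT CCG CGA CCG GAT TTA GGT CAG ACC CGG GGA TAT GCT TTG AAG AAG TAT ATG AGC CCC ACC — no ATG→stop ORF.
Frame 2: GTG AAC GAG ATG TTT TCG TTC CGC GAC CGG ATT TAG GTC AGA CCC GGG GAT ATG CTT TGA AGA AGT ATA TGA GCC CCA CCT — ATG at 11, stop TAG at 35 → 27 nt; ATG at 53, stop TGA at 59 → 9 nt.
Frame 3: TGA ACG AGA TGT TTT CGT TCC GCG ACC GGA TTT AGG TCA GAC CCG GGG ATA TGC TTT GAA GAA GTA TAT GAG CCC CAC CTT — no ATG→stop ORF.
ORFs ≥ 2 codons: frame 2 11–37 (9 codons), frame 2 53–61 (3 codons). Count = 2.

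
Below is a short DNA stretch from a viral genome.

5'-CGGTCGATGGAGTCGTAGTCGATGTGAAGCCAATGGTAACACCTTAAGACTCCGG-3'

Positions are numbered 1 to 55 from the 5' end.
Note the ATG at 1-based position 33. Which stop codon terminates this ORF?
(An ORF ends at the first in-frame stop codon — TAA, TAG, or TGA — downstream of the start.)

TAA

Codons from position 33: ATG (33–35), GTA (36–38), ACA (39–41), CCT (42–44), TAA (45–47).
The first in-frame stop codon is TAA.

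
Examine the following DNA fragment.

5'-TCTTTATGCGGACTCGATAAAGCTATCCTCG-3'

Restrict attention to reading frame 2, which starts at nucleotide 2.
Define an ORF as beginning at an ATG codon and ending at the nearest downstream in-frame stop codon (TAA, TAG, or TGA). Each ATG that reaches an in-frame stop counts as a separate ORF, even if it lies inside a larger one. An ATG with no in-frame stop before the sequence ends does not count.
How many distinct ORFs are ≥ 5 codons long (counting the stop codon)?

Frame 2: CTT TAT GCG GAC TCG ATA AAG CTA TCC TCG — no ATG→stop ORF.
No ORF reaches 5 codons. Count = 0.

0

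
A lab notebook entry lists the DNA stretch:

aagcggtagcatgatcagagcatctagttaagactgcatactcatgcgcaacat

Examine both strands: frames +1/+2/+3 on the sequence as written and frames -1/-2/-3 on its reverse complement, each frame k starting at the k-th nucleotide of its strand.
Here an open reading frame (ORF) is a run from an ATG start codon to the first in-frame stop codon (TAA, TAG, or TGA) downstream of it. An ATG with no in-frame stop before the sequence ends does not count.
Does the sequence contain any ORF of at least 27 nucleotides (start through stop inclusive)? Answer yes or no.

yes

Reverse complement (5'→3'): ATGTTGCGCATGAGTATGCAGTCTTAACTAGATGCTCTGATCATGCTACCGCTT
Frame +1: AAG CGG TAG CAT GAT CAG AGC ATC TAG TTA AGA CTG CAT ACT CAT GCG CAA CAT — no ATG→stop ORF.
Frame +2: AGC GGT AGC ATG ATC AGA GCA TCT AGT TAA GAC TGC ATA CTC ATG CGC AAC — ATG at 11, stop TAA at 29 → 21 nt.
Frame +3: GCG GTA GCA TGA TCA GAG CAT CTA GTT AAG ACT GCA TAC TCA TGC GCA ACA — no ATG→stop ORF.
Frame -1: ATG TTG CGC ATG AGT ATG CAG TCT TAA CTA GAT GCT CTG ATC ATG CTA CCG CTT — ATG at 1, stop TAA at 25 → 27 nt; ATG at 10, stop TAA at 25 → 18 nt; ATG at 16, stop TAA at 25 → 12 nt.
Frame -2: TGT TGC GCA TGA GTA TGC AGT CTT AAC TAG ATG CTC TGA TCA TGC TAC CGC — ATG at 32, stop TGA at 38 → 9 nt.
Frame -3: GTT GCG CAT GAG TAT GCA GTC TTA ACT AGA TGC TCT GAT CAT GCT ACC GCT — no ATG→stop ORF.
Frame -1 has an ORF of 27 nucleotides (positions 1–27) ≥ 27, so yes.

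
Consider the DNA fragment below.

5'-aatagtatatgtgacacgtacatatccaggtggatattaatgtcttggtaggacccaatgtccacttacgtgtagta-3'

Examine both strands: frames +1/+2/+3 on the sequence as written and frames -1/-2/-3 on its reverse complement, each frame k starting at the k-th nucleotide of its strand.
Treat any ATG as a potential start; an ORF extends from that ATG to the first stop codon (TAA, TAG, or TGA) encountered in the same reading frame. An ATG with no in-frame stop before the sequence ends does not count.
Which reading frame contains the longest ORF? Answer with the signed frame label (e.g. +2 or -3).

Reverse complement (5'→3'): TACTACACGTAAGTGGACATTGGGTCCTACCAAGACATTAATATCCACCTGGATATGTACGTGTCACATATACTATT
Frame +1: AAT AGT ATA TGT GAC ACG TAC ATA TCC AGG TGG ATA TTA ATG TCT TGG TAG GAC CCA ATG TCC ACT TAC GTG TAG — ATG at 40, stop TAG at 49 → 12 nt; ATG at 58, stop TAG at 73 → 18 nt.
Frame +2: ATA GTA TAT GTG ACA CGT ACA TAT CCA GGT GGA TAT TAA TGT CTT GGT AGG ACC CAA TGT CCA CTT ACG TGT AGT — no ATG→stop ORF.
Frame +3: TAG TAT ATG TGA CAC GTA CAT ATC CAG GTG GAT ATT AAT GTC TTG GTA GGA CCC AAT GTC CAC TTA CGT GTA GTA — ATG at 9, stop TGA at 12 → 6 nt.
Frame -1: TAC TAC ACG TAA GTG GAC ATT GGG TCC TAC CAA GAC ATT AAT ATC CAC CTG GAT ATG TAC GTG TCA CAT ATA CTA — no ATG→stop ORF.
Frame -2: ACT ACA CGT AAG TGG ACA TTG GGT CCT ACC AAG ACA TTA ATA TCC ACC TGG ATA TGT ACG TGT CAC ATA TAC TAT — no ATG→stop ORF.
Frame -3: CTA CAC GTA AGT GGA CAT TGG GTC CTA CCA AGA CAT TAA TAT CCA CCT GGA TAT GTA CGT GTC ACA TAT ACT ATT — no ATG→stop ORF.
Longest ORF is 18 nt in frame +1 (positions 58–75).

+1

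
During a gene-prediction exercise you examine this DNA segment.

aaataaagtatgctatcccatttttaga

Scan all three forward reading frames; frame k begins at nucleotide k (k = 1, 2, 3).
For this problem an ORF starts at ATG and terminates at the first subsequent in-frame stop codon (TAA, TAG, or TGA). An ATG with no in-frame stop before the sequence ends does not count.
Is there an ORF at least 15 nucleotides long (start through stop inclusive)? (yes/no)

yes

Frame 1: AAA TAA AGT ATG CTA TCC CAT TTT TAG — ATG at 10, stop TAG at 25 → 18 nt.
Frame 2: AAT AAA GTA TGC TAT CCC ATT TTT AGA — no ATG→stop ORF.
Frame 3: ATA AAG TAT GCT ATC CCA TTT TTA — no ATG→stop ORF.
Frame 1 has an ORF of 18 nucleotides (positions 10–27) ≥ 15, so yes.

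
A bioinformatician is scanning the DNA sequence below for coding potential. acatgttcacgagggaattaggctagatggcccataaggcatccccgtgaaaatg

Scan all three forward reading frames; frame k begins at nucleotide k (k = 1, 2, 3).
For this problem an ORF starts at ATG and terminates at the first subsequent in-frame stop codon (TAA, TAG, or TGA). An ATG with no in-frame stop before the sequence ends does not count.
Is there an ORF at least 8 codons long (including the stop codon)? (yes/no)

Frame 1: ACA TGT TCA CGA GGG AAT TAG GCT AGA TGG CCC ATA AGG CAT CCC CGT GAA AAT — no ATG→stop ORF.
Frame 2: CAT GTT CAC GAG GGA ATT AGG CTA GAT GGC CCA TAA GGC ATC CCC GTG AAA ATG — no ATG→stop ORF.
Frame 3: ATG TTC ACG AGG GAA TTA GGC TAG ATG GCC CAT AAG GCA TCC CCG TGA AAA — ATG at 3, stop TAG at 24 → 24 nt; ATG at 27, stop TGA at 48 → 24 nt.
Frame 3 has an ORF of 8 codons (positions 3–26) ≥ 8, so yes.

yes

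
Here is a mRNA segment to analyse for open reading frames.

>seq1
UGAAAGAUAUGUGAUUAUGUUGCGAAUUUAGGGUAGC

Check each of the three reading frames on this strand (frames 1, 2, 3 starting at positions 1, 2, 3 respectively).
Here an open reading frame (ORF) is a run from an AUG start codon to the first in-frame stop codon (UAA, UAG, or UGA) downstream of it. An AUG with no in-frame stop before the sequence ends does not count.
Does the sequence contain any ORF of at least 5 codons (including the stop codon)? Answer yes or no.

Frame 1: UGA AAG AUA UGU GAU UAU GUU GCG AAU UUA GGG UAG — no AUG→stop ORF.
Frame 2: GAA AGA UAU GUG AUU AUG UUG CGA AUU UAG GGU AGC — AUG at 17, stop UAG at 29 → 15 nt.
Frame 3: AAA GAU AUG UGA UUA UGU UGC GAA UUU AGG GUA — AUG at 9, stop UGA at 12 → 6 nt.
Frame 2 has an ORF of 5 codons (positions 17–31) ≥ 5, so yes.

yes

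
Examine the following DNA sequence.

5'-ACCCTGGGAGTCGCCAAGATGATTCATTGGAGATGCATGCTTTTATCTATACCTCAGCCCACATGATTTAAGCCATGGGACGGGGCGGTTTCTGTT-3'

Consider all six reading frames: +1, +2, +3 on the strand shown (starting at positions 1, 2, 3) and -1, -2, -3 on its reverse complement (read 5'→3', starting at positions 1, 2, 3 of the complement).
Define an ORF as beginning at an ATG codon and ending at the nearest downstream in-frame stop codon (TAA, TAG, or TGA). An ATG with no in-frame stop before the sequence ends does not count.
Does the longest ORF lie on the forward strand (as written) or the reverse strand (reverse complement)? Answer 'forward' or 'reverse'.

forward

Reverse complement (5'→3'): AACAGAAACCGCCCCGTCCCATGGCTTAAATCATGTGGGCTGAGGTATAGATAAAAGCATGCATCTCCAATGAATCATCTTGGCGACTCCCAGGGT
Frame +1: ACC CTG GGA GTC GCC AAG ATG ATT CAT TGG AGA TGC ATG CTT TTA TCT ATA CCT CAG CCC ACA TGA TTT AAG CCA TGG GAC GGG GCG GTT TCT GTT — ATG at 19, stop TGA at 64 → 48 nt; ATG at 37, stop TGA at 64 → 30 nt.
Frame +2: CCC TGG GAG TCG CCA AGA TGA TTC ATT GGA GAT GCA TGC TTT TAT CTA TAC CTC AGC CCA CAT GAT TTA AGC CAT GGG ACG GGG CGG TTT CTG — no ATG→stop ORF.
Frame +3: CCT GGG AGT CGC CAA GAT GAT TCA TTG GAG ATG CAT GCT TTT ATC TAT ACC TCA GCC CAC ATG ATT TAA GCC ATG GGA CGG GGC GGT TTC TGT — ATG at 33, stop TAA at 69 → 39 nt; ATG at 63, stop TAA at 69 → 9 nt.
Frame -1: AAC AGA AAC CGC CCC GTC CCA TGG CTT AAA TCA TGT GGG CTG AGG TAT AGA TAA AAG CAT GCA TCT CCA ATG AAT CAT CTT GGC GAC TCC CAG GGT — no ATG→stop ORF.
Frame -2: ACA GAA ACC GCC CCG TCC CAT GGC TTA AAT CAT GTG GGC TGA GGT ATA GAT AAA AGC ATG CAT CTC CAA TGA ATC ATC TTG GCG ACT CCC AGG — ATG at 59, stop TGA at 71 → 15 nt.
Frame -3: CAG AAA CCG CCC CGT CCC ATG GCT TAA ATC ATG TGG GCT GAG GTA TAG ATA AAA GCA TGC ATC TCC AAT GAA TCA TCT TGG CGA CTC CCA GGG — ATG at 21, stop TAA at 27 → 9 nt; ATG at 33, stop TAG at 48 → 18 nt.
Forward-strand max 48 nt; reverse-strand max 18 nt. The forward strand has the longer ORF.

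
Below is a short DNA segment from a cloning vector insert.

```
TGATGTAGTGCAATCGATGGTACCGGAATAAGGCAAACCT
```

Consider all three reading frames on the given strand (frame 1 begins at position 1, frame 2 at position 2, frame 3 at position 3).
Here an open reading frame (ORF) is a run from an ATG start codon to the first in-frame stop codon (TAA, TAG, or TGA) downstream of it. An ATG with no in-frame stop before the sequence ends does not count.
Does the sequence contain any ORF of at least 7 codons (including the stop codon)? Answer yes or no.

Frame 1: TGA TGT AGT GCA ATC GAT GGT ACC GGA ATA AGG CAA ACC — no ATG→stop ORF.
Frame 2: GAT GTA GTG CAA TCG ATG GTA CCG GAA TAA GGC AAA CCT — ATG at 17, stop TAA at 29 → 15 nt.
Frame 3: ATG TAG TGC AAT CGA TGG TAC CGG AAT AAG GCA AAC — ATG at 3, stop TAG at 6 → 6 nt.
Largest ORF found is 5 codons < 7, so no.

no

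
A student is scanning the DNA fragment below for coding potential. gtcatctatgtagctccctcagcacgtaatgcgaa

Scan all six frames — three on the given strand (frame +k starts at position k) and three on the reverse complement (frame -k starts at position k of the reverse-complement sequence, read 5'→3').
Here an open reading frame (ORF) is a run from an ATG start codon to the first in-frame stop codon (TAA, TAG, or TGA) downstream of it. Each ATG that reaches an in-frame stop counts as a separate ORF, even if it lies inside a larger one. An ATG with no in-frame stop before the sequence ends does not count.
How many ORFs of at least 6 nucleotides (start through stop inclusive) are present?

Reverse complement (5'→3'): TTCGCATTACGTGCTGAGGGAGCTACATAGATGAC
Frame +1: GTC ATC TAT GTA GCT CCC TCA GCA CGT AAT GCG — no ATG→stop ORF.
Frame +2: TCA TCT ATG TAG CTC CCT CAG CAC GTA ATG CGA — ATG at 8, stop TAG at 11 → 6 nt.
Frame +3: CAT CTA TGT AGC TCC CTC AGC ACG TAA TGC GAA — no ATG→stop ORF.
Frame -1: TTC GCA TTA CGT GCT GAG GGA GCT ACA TAG ATG — no ATG→stop ORF.
Frame -2: TCG CAT TAC GTG CTG AGG GAG CTA CAT AGA TGA — no ATG→stop ORF.
Frame -3: CGC ATT ACG TGC TGA GGG AGC TAC ATA GAT GAC — no ATG→stop ORF.
ORFs ≥ 6 nucleotides: frame +2 8–13 (6 nucleotides). Count = 1.

1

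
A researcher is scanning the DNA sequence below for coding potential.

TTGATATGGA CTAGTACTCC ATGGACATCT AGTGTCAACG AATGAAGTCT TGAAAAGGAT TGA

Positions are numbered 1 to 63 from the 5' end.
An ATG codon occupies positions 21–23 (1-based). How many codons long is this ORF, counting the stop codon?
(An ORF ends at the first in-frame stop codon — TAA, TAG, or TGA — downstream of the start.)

Codons from position 21: ATG (21–23), GAC (24–26), ATC (27–29), TAG (30–32).
TAG is the first in-frame stop; that's 4 codons including the stop.

4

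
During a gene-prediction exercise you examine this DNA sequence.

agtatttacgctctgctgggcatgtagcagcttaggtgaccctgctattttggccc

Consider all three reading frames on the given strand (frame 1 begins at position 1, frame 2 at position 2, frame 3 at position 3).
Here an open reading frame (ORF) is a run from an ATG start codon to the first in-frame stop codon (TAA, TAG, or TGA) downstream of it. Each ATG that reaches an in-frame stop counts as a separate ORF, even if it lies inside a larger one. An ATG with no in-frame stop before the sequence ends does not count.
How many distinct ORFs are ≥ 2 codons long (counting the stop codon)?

Frame 1: AGT ATT TAC GCT CTG CTG GGC ATG TAG CAG CTT AGG TGA CCC TGC TAT TTT GGC — ATG at 22, stop TAG at 25 → 6 nt.
Frame 2: GTA TTT ACG CTC TGC TGG GCA TGT AGC AGC TTA GGT GAC CCT GCT ATT TTG GCC — no ATG→stop ORF.
Frame 3: TAT TTA CGC TCT GCT GGG CAT GTA GCA GCT TAG GTG ACC CTG CTA TTT TGG CCC — no ATG→stop ORF.
ORFs ≥ 2 codons: frame 1 22–27 (2 codons). Count = 1.

1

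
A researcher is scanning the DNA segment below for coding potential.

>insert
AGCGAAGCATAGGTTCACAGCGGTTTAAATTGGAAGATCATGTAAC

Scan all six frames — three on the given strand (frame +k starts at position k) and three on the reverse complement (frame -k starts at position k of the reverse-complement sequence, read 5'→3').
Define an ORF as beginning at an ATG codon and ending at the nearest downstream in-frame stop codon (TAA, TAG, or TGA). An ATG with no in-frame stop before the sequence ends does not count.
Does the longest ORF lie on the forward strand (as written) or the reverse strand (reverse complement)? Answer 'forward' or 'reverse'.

Reverse complement (5'→3'): GTTACATGATCTTCCAATTTAAACCGCTGTGAACCTATGCTTCGCT
Frame +1: AGC GAA GCA TAG GTT CAC AGC GGT TTA AAT TGG AAG ATC ATG TAA — ATG at 40, stop TAA at 43 → 6 nt.
Frame +2: GCG AAG CAT AGG TTC ACA GCG GTT TAA ATT GGA AGA TCA TGT AAC — no ATG→stop ORF.
Frame +3: CGA AGC ATA GGT TCA CAG CGG TTT AAA TTG GAA GAT CAT GTA — no ATG→stop ORF.
Frame -1: GTT ACA TGA TCT TCC AAT TTA AAC CGC TGT GAA CCT ATG CTT CGC — no ATG→stop ORF.
Frame -2: TTA CAT GAT CTT CCA ATT TAA ACC GCT GTG AAC CTA TGC TTC GCT — no ATG→stop ORF.
Frame -3: TAC ATG ATC TTC CAA TTT AAA CCG CTG TGA ACC TAT GCT TCG — ATG at 6, stop TGA at 30 → 27 nt.
Forward-strand max 6 nt; reverse-strand max 27 nt. The reverse strand has the longer ORF.

reverse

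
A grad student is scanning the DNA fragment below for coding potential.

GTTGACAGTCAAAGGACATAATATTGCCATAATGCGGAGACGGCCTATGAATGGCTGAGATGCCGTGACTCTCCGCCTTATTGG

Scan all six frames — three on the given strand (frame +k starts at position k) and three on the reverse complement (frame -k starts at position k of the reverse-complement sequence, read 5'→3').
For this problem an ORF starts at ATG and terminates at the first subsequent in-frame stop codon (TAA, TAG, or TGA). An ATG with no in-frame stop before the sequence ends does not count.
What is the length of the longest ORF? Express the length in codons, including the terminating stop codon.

9

Reverse complement (5'→3'): CCAATAAGGCGGAGAGTCACGGCATCTCAGCCATTCATAGGCCGTCTCCGCATTATGGCAATATTATGTCCTTTGACTGTCAAC
Frame +1: GTT GAC AGT CAA AGG ACA TAA TAT TGC CAT AAT GCG GAG ACG GCC TAT GAA TGG CTG AGA TGC CGT GAC TCT CCG CCT TAT TGG — no ATG→stop ORF.
Frame +2: TTG ACA GTC AAA GGA CAT AAT ATT GCC ATA ATG CGG AGA CGG CCT ATG AAT GGC TGA GAT GCC GTG ACT CTC CGC CTT ATT — ATG at 32, stop TGA at 56 → 27 nt; ATG at 47, stop TGA at 56 → 12 nt.
Frame +3: TGA CAG TCA AAG GAC ATA ATA TTG CCA TAA TGC GGA GAC GGC CTA TGA ATG GCT GAG ATG CCG TGA CTC TCC GCC TTA TTG — ATG at 51, stop TGA at 66 → 18 nt; ATG at 60, stop TGA at 66 → 9 nt.
Frame -1: CCA ATA AGG CGG AGA GTC ACG GCA TCT CAG CCA TTC ATA GGC CGT CTC CGC ATT ATG GCA ATA TTA TGT CCT TTG ACT GTC AAC — no ATG→stop ORF.
Frame -2: CAA TAA GGC GGA GAG TCA CGG CAT CTC AGC CAT TCA TAG GCC GTC TCC GCA TTA TGG CAA TAT TAT GTC CTT TGA CTG TCA — no ATG→stop ORF.
Frame -3: AAT AAG GCG GAG AGT CAC GGC ATC TCA GCC ATT CAT AGG CCG TCT CCG CAT TAT GGC AAT ATT ATG TCC TTT GAC TGT CAA — no ATG→stop ORF.
Longest: frame +2, positions 32–58, 27 nt = 9 codons = 8 aa. → 9 codons.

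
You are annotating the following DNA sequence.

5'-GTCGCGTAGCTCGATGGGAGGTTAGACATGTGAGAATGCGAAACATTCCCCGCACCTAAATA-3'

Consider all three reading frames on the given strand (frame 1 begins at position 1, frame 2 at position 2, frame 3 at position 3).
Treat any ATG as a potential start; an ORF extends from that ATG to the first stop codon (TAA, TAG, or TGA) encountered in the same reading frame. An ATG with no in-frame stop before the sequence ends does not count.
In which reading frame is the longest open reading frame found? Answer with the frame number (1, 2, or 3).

Frame 1: GTC GCG TAG CTC GAT GGG AGG TTA GAC ATG TGA GAA TGC GAA ACA TTC CCC GCA CCT AAA — ATG at 28, stop TGA at 31 → 6 nt.
Frame 2: TCG CGT AGC TCG ATG GGA GGT TAG ACA TGT GAG AAT GCG AAA CAT TCC CCG CAC CTA AAT — ATG at 14, stop TAG at 23 → 12 nt.
Frame 3: CGC GTA GCT CGA TGG GAG GTT AGA CAT GTG AGA ATG CGA AAC ATT CCC CGC ACC TAA ATA — ATG at 36, stop TAA at 57 → 24 nt.
Longest ORF is 24 nt in frame 3 (positions 36–59).

3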